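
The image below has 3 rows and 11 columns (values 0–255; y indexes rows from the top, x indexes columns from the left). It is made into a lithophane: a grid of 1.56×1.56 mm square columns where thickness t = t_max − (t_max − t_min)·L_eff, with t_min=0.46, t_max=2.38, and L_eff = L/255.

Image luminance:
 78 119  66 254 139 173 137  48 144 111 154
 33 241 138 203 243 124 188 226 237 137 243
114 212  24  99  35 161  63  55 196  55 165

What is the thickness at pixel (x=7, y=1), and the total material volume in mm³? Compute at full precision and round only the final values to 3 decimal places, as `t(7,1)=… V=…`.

span = t_max - t_min = 2.38 - 0.46 = 1.920
L(7,1) = 226, L_eff = 226/255 = 0.886275
t(7,1) = 2.38 - 1.920·0.886275 = 0.678
Σt over all 3·11 pixels = 37223/850 ≈ 43.7917647
V = pitch²·Σt = 1.56²·37223/850 = 106.572

t(7,1)=0.678 V=106.572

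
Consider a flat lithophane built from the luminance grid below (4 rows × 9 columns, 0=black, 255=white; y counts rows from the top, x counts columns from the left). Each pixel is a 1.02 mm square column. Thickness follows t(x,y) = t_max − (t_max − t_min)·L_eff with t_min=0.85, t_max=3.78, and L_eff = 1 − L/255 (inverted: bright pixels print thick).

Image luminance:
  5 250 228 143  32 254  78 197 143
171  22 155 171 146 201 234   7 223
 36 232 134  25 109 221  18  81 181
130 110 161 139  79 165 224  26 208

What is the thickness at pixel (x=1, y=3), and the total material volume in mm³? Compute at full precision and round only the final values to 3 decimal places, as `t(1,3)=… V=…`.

span = t_max - t_min = 3.78 - 0.85 = 2.930
L(1,3) = 110, L_eff = 1 - 110/255 = 0.568627 (inverted)
t(1,3) = 3.78 - 2.930·0.568627 = 2.114
Σt over all 4·9 pixels = 2227427/25500 ≈ 87.3500784
V = pitch²·Σt = 1.02²·2227427/25500 = 90.879

t(1,3)=2.114 V=90.879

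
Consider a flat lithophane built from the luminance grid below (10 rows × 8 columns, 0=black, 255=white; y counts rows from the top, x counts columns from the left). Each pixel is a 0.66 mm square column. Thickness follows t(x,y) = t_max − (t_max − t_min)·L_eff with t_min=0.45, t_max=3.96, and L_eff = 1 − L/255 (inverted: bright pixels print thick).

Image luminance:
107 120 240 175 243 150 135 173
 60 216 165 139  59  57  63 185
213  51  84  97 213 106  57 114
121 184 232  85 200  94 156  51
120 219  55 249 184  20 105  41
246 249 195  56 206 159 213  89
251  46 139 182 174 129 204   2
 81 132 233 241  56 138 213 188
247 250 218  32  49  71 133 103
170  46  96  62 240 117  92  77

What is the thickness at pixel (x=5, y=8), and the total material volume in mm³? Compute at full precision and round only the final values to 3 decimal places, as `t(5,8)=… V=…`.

t(5,8)=1.427 V=82.614

span = t_max - t_min = 3.96 - 0.45 = 3.510
L(5,8) = 71, L_eff = 1 - 71/255 = 0.721569 (inverted)
t(5,8) = 3.96 - 3.510·0.721569 = 1.427
Σt over all 10·8 pixels = 1612071/8500 ≈ 189.6554118
V = pitch²·Σt = 0.66²·1612071/8500 = 82.614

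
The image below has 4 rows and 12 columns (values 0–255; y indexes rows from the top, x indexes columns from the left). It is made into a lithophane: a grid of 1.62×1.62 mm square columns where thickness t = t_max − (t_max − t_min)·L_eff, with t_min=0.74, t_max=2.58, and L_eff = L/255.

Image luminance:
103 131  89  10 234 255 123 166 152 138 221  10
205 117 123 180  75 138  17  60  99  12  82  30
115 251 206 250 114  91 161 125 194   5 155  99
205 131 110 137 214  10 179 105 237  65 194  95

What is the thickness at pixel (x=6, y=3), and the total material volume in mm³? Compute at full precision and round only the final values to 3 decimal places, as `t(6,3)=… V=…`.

span = t_max - t_min = 2.58 - 0.74 = 1.840
L(6,3) = 179, L_eff = 179/255 = 0.701961
t(6,3) = 2.58 - 1.840·0.701961 = 1.288
Σt over all 4·12 pixels = 503452/6375 ≈ 78.9728627
V = pitch²·Σt = 1.62²·503452/6375 = 207.256

t(6,3)=1.288 V=207.256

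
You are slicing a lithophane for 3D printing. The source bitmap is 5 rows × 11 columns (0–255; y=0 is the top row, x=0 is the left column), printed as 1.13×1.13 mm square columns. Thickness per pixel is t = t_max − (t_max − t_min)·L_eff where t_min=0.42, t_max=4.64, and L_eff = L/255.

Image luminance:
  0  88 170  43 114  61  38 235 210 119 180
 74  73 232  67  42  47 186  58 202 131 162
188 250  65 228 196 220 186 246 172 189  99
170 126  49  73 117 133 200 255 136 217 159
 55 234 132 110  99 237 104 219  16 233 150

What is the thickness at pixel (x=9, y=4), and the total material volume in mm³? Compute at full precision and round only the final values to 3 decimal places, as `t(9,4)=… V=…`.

span = t_max - t_min = 4.64 - 0.42 = 4.220
L(9,4) = 233, L_eff = 233/255 = 0.913725
t(9,4) = 4.64 - 4.220·0.913725 = 0.784
Σt over all 5·11 pixels = 321811/2550 ≈ 126.2003922
V = pitch²·Σt = 1.13²·321811/2550 = 161.145

t(9,4)=0.784 V=161.145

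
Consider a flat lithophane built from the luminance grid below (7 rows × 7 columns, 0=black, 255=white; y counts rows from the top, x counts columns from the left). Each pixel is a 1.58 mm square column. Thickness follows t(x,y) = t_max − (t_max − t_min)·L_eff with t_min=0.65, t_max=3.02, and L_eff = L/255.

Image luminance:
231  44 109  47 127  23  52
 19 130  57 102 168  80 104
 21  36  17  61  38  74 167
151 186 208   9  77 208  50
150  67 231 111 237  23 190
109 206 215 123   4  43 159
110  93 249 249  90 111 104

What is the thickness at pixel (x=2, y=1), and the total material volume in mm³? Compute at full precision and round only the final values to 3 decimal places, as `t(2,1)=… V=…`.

span = t_max - t_min = 3.02 - 0.65 = 2.370
L(2,1) = 57, L_eff = 57/255 = 0.223529
t(2,1) = 3.02 - 2.370·0.223529 = 2.490
Σt over all 7·7 pixels = 8257/85 ≈ 97.1411765
V = pitch²·Σt = 1.58²·8257/85 = 242.503

t(2,1)=2.490 V=242.503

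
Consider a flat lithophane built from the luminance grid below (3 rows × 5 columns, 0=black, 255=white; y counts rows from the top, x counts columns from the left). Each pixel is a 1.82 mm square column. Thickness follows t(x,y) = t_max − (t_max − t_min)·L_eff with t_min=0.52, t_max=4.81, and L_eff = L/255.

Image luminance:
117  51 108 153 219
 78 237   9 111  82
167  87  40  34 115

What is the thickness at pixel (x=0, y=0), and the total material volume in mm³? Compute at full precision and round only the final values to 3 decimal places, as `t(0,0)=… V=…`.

t(0,0)=2.842 V=149.382

span = t_max - t_min = 4.81 - 0.52 = 4.290
L(0,0) = 117, L_eff = 117/255 = 0.458824
t(0,0) = 4.81 - 4.290·0.458824 = 2.842
Σt over all 3·5 pixels = 383331/8500 ≈ 45.0977647
V = pitch²·Σt = 1.82²·383331/8500 = 149.382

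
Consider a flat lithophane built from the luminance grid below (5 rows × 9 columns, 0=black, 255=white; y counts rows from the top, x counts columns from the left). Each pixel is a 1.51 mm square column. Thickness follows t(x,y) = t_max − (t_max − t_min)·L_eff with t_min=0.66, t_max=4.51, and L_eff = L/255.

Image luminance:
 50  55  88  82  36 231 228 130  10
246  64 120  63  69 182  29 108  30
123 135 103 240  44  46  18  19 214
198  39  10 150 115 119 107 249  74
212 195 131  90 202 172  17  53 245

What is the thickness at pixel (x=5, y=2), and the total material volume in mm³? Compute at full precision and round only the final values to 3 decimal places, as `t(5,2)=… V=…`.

span = t_max - t_min = 4.51 - 0.66 = 3.850
L(5,2) = 46, L_eff = 46/255 = 0.180392
t(5,2) = 4.51 - 3.850·0.180392 = 3.815
Σt over all 5·9 pixels = 159797/1275 ≈ 125.3309804
V = pitch²·Σt = 1.51²·159797/1275 = 285.767

t(5,2)=3.815 V=285.767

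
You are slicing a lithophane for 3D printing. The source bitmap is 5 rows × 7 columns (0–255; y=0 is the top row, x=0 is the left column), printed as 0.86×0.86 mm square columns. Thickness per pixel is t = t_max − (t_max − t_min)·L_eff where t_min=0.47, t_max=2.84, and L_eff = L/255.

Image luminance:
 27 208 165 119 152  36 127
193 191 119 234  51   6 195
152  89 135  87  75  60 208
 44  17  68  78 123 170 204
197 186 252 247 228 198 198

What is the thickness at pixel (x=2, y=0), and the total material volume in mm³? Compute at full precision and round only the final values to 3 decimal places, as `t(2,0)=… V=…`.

t(2,0)=1.306 V=40.253

span = t_max - t_min = 2.84 - 0.47 = 2.370
L(2,0) = 165, L_eff = 165/255 = 0.647059
t(2,0) = 2.84 - 2.370·0.647059 = 1.306
Σt over all 5·7 pixels = 462619/8500 ≈ 54.4257647
V = pitch²·Σt = 0.86²·462619/8500 = 40.253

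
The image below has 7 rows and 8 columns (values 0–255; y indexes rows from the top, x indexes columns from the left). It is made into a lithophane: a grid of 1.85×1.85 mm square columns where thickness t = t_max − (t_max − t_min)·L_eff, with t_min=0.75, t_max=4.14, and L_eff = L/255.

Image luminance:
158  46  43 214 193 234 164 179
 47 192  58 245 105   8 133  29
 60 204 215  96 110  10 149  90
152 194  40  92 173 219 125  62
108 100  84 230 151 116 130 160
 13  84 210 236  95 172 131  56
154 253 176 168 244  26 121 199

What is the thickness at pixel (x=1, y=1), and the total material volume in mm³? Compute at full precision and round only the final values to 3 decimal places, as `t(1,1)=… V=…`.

t(1,1)=1.588 V=454.231

span = t_max - t_min = 4.14 - 0.75 = 3.390
L(1,1) = 192, L_eff = 192/255 = 0.752941
t(1,1) = 4.14 - 3.390·0.752941 = 1.588
Σt over all 7·8 pixels = 282028/2125 ≈ 132.7190588
V = pitch²·Σt = 1.85²·282028/2125 = 454.231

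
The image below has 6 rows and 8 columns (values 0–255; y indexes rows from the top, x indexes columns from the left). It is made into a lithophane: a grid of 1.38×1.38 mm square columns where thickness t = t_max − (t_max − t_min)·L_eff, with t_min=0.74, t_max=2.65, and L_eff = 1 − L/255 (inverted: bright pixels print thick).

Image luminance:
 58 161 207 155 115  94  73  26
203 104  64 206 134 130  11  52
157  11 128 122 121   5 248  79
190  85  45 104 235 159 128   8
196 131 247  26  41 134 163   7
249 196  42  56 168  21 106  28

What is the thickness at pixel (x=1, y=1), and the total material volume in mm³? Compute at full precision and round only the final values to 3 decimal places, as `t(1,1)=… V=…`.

t(1,1)=1.519 V=145.085

span = t_max - t_min = 2.65 - 0.74 = 1.910
L(1,1) = 104, L_eff = 1 - 104/255 = 0.592157 (inverted)
t(1,1) = 2.65 - 1.910·0.592157 = 1.519
Σt over all 6·8 pixels = 1942699/25500 ≈ 76.1842745
V = pitch²·Σt = 1.38²·1942699/25500 = 145.085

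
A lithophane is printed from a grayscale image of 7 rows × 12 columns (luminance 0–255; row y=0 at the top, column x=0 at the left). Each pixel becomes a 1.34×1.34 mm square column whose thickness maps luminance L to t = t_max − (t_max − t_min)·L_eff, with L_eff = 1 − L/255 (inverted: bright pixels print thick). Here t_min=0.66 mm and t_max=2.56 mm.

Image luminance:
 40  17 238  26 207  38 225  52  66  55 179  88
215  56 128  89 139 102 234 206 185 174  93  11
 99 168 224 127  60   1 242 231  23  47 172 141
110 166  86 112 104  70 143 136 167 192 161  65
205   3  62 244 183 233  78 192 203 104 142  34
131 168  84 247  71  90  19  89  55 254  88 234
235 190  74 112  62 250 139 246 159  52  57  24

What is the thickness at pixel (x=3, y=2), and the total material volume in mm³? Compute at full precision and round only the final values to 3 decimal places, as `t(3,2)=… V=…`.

span = t_max - t_min = 2.56 - 0.66 = 1.900
L(3,2) = 127, L_eff = 1 - 127/255 = 0.501961 (inverted)
t(3,2) = 2.56 - 1.900·0.501961 = 1.606
Σt over all 7·12 pixels = 345109/2550 ≈ 135.3368627
V = pitch²·Σt = 1.34²·345109/2550 = 243.011

t(3,2)=1.606 V=243.011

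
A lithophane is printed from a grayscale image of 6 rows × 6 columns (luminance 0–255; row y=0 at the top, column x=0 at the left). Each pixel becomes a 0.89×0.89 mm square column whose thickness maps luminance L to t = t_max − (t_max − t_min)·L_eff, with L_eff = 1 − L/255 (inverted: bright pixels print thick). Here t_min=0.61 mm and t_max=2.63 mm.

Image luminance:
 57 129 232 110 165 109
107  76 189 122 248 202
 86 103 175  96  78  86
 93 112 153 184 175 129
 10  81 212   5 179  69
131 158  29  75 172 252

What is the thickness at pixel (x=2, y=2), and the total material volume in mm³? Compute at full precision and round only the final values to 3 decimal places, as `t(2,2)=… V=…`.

t(2,2)=1.996 V=46.189

span = t_max - t_min = 2.63 - 0.61 = 2.020
L(2,2) = 175, L_eff = 1 - 175/255 = 0.313725 (inverted)
t(2,2) = 2.63 - 2.020·0.313725 = 1.996
Σt over all 6·6 pixels = 743479/12750 ≈ 58.3120784
V = pitch²·Σt = 0.89²·743479/12750 = 46.189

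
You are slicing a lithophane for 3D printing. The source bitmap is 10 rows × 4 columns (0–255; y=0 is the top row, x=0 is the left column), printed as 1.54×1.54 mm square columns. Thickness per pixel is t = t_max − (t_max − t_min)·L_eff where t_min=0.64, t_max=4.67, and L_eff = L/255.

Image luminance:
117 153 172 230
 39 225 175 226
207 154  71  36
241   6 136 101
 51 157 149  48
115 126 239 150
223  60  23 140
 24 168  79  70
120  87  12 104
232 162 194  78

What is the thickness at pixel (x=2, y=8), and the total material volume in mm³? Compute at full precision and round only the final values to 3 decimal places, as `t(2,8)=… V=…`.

span = t_max - t_min = 4.67 - 0.64 = 4.030
L(2,8) = 12, L_eff = 12/255 = 0.047059
t(2,8) = 4.67 - 4.030·0.047059 = 4.480
Σt over all 10·4 pixels = 106.2
V = pitch²·Σt = 1.54²·106.2 = 251.864

t(2,8)=4.480 V=251.864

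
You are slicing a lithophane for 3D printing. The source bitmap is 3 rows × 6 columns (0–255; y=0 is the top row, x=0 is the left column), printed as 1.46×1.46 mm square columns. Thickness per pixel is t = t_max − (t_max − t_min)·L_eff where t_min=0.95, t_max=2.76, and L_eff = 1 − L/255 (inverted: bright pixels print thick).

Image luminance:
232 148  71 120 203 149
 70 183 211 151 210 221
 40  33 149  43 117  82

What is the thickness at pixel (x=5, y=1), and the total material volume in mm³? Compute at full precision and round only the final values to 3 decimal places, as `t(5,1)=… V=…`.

span = t_max - t_min = 2.76 - 0.95 = 1.810
L(5,1) = 221, L_eff = 1 - 221/255 = 0.133333 (inverted)
t(5,1) = 2.76 - 1.810·0.133333 = 2.519
Σt over all 3·6 pixels = 292141/8500 ≈ 34.3695294
V = pitch²·Σt = 1.46²·292141/8500 = 73.262

t(5,1)=2.519 V=73.262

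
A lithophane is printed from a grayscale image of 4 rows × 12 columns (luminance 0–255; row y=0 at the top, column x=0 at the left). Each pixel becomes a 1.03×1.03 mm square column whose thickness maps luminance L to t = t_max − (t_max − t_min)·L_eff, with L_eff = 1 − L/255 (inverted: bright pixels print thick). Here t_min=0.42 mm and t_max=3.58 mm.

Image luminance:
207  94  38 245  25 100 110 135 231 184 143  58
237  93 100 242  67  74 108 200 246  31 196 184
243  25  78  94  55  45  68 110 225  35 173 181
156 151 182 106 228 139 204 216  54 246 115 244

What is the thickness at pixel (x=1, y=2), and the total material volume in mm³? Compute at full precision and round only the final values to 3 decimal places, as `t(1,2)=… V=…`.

span = t_max - t_min = 3.58 - 0.42 = 3.160
L(1,2) = 25, L_eff = 1 - 25/255 = 0.901961 (inverted)
t(1,2) = 3.58 - 3.160·0.901961 = 0.730
Σt over all 4·12 pixels = 659479/6375 ≈ 103.4476863
V = pitch²·Σt = 1.03²·659479/6375 = 109.748

t(1,2)=0.730 V=109.748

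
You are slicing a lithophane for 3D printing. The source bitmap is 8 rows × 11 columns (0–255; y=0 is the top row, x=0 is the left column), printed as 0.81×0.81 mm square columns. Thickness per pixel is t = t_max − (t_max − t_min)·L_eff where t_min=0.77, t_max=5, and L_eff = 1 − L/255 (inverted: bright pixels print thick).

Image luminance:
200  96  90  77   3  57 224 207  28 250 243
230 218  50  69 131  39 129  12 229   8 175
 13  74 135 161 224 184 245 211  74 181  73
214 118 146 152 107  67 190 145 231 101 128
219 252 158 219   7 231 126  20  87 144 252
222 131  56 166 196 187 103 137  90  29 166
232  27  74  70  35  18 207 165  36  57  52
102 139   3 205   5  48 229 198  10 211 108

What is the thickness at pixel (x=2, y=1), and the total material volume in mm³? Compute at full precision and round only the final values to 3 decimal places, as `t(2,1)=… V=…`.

t(2,1)=1.599 V=168.181

span = t_max - t_min = 5 - 0.77 = 4.230
L(2,1) = 50, L_eff = 1 - 50/255 = 0.803922 (inverted)
t(2,1) = 5 - 4.230·0.803922 = 1.599
Σt over all 8·11 pixels = 544712/2125 ≈ 256.3350588
V = pitch²·Σt = 0.81²·544712/2125 = 168.181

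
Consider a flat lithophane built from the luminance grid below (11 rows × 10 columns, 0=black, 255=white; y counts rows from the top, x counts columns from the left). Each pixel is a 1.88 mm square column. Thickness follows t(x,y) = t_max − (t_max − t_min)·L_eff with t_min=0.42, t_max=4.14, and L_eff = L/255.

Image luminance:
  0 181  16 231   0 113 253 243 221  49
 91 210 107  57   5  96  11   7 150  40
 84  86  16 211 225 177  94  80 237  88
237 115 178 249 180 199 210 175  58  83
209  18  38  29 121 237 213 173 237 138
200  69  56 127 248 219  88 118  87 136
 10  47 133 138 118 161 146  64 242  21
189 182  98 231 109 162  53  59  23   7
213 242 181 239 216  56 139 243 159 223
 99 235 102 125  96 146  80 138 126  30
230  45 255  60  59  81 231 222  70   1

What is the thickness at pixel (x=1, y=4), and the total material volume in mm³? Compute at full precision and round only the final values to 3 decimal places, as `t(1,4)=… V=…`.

span = t_max - t_min = 4.14 - 0.42 = 3.720
L(1,4) = 18, L_eff = 18/255 = 0.070588
t(1,4) = 4.14 - 3.720·0.070588 = 3.877
Σt over all 11·10 pixels = 522596/2125 ≈ 245.9275294
V = pitch²·Σt = 1.88²·522596/2125 = 869.206

t(1,4)=3.877 V=869.206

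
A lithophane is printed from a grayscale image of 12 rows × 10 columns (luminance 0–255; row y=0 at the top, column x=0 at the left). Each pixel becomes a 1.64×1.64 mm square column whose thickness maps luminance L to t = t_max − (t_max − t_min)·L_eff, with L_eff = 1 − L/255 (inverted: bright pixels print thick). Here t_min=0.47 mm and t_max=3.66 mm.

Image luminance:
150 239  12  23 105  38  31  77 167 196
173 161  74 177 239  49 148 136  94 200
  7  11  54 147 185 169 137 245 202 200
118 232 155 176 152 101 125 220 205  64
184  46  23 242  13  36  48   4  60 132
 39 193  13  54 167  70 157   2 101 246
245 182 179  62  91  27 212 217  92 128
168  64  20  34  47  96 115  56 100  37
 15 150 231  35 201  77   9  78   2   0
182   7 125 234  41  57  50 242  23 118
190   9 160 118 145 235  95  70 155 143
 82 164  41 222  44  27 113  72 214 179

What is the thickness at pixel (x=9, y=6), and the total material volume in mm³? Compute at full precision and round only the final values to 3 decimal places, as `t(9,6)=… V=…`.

span = t_max - t_min = 3.66 - 0.47 = 3.190
L(9,6) = 128, L_eff = 1 - 128/255 = 0.498039 (inverted)
t(9,6) = 3.66 - 3.190·0.498039 = 2.071
Σt over all 12·10 pixels = 5824769/25500 ≈ 228.4223137
V = pitch²·Σt = 1.64²·5824769/25500 = 614.365

t(9,6)=2.071 V=614.365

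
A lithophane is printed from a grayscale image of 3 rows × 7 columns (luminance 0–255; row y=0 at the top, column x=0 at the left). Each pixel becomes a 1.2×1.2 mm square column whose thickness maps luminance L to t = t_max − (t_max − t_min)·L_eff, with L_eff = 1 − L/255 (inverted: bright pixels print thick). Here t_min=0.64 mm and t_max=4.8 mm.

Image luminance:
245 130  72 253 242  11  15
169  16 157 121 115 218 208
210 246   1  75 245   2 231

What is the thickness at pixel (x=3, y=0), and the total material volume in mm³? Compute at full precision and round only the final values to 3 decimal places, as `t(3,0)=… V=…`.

span = t_max - t_min = 4.8 - 0.64 = 4.160
L(3,0) = 253, L_eff = 1 - 253/255 = 0.007843 (inverted)
t(3,0) = 4.8 - 4.160·0.007843 = 4.767
Σt over all 3·7 pixels = 131936/2125 ≈ 62.0875294
V = pitch²·Σt = 1.2²·131936/2125 = 89.406

t(3,0)=4.767 V=89.406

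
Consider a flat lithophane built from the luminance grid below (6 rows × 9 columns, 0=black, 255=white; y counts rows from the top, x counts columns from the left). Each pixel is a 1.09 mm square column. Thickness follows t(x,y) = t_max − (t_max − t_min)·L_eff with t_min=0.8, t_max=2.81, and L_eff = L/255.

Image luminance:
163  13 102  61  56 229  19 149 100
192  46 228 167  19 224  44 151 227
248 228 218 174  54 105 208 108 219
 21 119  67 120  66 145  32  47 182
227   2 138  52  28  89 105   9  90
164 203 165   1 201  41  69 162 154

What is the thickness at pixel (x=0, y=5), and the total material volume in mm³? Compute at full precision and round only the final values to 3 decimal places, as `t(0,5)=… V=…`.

t(0,5)=1.517 V=119.869

span = t_max - t_min = 2.81 - 0.8 = 2.010
L(0,5) = 164, L_eff = 164/255 = 0.643137
t(0,5) = 2.81 - 2.010·0.643137 = 1.517
Σt over all 6·9 pixels = 857573/8500 ≈ 100.8909412
V = pitch²·Σt = 1.09²·857573/8500 = 119.869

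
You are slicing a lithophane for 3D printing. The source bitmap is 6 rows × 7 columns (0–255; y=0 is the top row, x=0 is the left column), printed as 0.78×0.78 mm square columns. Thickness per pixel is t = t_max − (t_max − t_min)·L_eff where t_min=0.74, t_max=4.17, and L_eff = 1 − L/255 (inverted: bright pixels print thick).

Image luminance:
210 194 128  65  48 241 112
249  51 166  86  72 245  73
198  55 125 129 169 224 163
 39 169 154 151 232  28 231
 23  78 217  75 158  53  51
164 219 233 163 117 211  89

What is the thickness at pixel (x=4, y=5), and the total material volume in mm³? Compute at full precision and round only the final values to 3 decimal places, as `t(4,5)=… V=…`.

t(4,5)=2.314 V=66.848

span = t_max - t_min = 4.17 - 0.74 = 3.430
L(4,5) = 117, L_eff = 1 - 117/255 = 0.541176 (inverted)
t(4,5) = 4.17 - 3.430·0.541176 = 2.314
Σt over all 6·7 pixels = 1400917/12750 ≈ 109.8758431
V = pitch²·Σt = 0.78²·1400917/12750 = 66.848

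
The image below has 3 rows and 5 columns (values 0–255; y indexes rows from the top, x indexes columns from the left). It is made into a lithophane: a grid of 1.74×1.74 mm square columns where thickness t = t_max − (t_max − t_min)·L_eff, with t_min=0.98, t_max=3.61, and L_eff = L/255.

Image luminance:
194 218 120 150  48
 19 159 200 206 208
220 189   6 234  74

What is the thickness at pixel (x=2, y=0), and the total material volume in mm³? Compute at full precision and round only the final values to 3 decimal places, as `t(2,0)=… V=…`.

span = t_max - t_min = 3.61 - 0.98 = 2.630
L(2,0) = 120, L_eff = 120/255 = 0.470588
t(2,0) = 3.61 - 2.630·0.470588 = 2.372
Σt over all 3·5 pixels = 79039/2550 ≈ 30.9956863
V = pitch²·Σt = 1.74²·79039/2550 = 93.843

t(2,0)=2.372 V=93.843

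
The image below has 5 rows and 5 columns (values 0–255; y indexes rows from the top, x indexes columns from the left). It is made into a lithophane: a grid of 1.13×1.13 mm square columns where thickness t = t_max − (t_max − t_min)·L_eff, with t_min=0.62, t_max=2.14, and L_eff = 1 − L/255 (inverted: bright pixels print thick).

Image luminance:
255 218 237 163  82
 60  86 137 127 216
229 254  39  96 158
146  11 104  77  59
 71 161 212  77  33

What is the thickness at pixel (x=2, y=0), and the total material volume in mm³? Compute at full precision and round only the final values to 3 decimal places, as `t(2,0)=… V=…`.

span = t_max - t_min = 2.14 - 0.62 = 1.520
L(2,0) = 237, L_eff = 1 - 237/255 = 0.070588 (inverted)
t(2,0) = 2.14 - 1.520·0.070588 = 2.033
Σt over all 5·5 pixels = 449033/12750 ≈ 35.2182745
V = pitch²·Σt = 1.13²·449033/12750 = 44.970

t(2,0)=2.033 V=44.970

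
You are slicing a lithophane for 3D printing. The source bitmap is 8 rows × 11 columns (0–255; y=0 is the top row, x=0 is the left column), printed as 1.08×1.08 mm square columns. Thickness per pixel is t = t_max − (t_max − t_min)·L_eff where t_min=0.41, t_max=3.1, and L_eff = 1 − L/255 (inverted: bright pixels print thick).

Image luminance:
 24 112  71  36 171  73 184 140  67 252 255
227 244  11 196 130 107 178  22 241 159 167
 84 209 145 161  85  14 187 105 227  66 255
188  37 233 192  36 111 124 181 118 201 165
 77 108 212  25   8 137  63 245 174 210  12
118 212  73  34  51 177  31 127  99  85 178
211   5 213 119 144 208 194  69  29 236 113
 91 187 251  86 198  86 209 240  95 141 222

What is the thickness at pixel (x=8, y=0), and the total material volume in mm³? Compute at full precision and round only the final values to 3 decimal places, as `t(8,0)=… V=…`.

t(8,0)=1.117 V=189.662

span = t_max - t_min = 3.1 - 0.41 = 2.690
L(8,0) = 67, L_eff = 1 - 67/255 = 0.737255 (inverted)
t(8,0) = 3.1 - 2.690·0.737255 = 1.117
Σt over all 8·11 pixels = 691071/4250 ≈ 162.6049412
V = pitch²·Σt = 1.08²·691071/4250 = 189.662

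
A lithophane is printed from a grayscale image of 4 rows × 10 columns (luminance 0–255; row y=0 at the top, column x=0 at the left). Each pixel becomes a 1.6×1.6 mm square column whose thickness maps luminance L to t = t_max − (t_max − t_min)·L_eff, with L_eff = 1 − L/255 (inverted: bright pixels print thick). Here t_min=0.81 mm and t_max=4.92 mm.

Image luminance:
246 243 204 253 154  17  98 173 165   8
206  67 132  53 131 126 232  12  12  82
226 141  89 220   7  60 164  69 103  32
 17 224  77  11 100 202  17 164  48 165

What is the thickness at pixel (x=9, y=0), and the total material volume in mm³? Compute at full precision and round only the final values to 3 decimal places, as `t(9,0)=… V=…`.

t(9,0)=0.939 V=278.935

span = t_max - t_min = 4.92 - 0.81 = 4.110
L(9,0) = 8, L_eff = 1 - 8/255 = 0.968627 (inverted)
t(9,0) = 4.92 - 4.110·0.968627 = 0.939
Σt over all 4·10 pixels = 18523/170 ≈ 108.9588235
V = pitch²·Σt = 1.6²·18523/170 = 278.935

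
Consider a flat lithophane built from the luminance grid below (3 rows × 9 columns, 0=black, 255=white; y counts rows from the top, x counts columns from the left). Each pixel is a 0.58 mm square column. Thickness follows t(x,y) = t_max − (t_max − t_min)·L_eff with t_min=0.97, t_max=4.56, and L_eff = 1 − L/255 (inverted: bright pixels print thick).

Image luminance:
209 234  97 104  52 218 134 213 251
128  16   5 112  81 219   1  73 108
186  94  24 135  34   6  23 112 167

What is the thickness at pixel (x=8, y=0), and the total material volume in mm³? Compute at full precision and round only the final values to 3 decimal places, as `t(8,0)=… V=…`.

span = t_max - t_min = 4.56 - 0.97 = 3.590
L(8,0) = 251, L_eff = 1 - 251/255 = 0.015686 (inverted)
t(8,0) = 4.56 - 3.590·0.015686 = 4.504
Σt over all 3·9 pixels = 585923/8500 ≈ 68.9321176
V = pitch²·Σt = 0.58²·585923/8500 = 23.189

t(8,0)=4.504 V=23.189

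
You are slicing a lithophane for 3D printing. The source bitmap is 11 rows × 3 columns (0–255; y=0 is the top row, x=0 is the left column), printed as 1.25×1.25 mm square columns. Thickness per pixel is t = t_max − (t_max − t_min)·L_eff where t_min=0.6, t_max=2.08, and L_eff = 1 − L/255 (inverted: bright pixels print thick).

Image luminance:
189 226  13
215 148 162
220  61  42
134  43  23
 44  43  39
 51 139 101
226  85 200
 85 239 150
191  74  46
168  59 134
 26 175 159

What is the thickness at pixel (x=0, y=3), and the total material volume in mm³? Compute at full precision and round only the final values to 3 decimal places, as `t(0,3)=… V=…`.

span = t_max - t_min = 2.08 - 0.6 = 1.480
L(0,3) = 134, L_eff = 1 - 134/255 = 0.474510 (inverted)
t(0,3) = 2.08 - 1.480·0.474510 = 1.378
Σt over all 11·3 pixels = 3187/75 ≈ 42.4933333
V = pitch²·Σt = 1.25²·3187/75 = 66.396

t(0,3)=1.378 V=66.396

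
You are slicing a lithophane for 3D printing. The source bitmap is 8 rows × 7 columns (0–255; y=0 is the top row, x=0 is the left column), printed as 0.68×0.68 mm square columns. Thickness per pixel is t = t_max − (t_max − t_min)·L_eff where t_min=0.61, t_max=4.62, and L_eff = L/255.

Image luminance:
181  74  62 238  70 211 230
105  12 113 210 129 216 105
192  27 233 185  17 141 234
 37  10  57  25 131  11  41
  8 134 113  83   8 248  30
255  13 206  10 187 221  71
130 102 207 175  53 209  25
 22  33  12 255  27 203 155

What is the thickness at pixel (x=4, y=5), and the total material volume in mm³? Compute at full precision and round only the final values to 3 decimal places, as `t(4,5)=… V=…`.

span = t_max - t_min = 4.62 - 0.61 = 4.010
L(4,5) = 187, L_eff = 187/255 = 0.733333
t(4,5) = 4.62 - 4.010·0.733333 = 1.679
Σt over all 8·7 pixels = 332839/2125 ≈ 156.6301176
V = pitch²·Σt = 0.68²·332839/2125 = 72.426

t(4,5)=1.679 V=72.426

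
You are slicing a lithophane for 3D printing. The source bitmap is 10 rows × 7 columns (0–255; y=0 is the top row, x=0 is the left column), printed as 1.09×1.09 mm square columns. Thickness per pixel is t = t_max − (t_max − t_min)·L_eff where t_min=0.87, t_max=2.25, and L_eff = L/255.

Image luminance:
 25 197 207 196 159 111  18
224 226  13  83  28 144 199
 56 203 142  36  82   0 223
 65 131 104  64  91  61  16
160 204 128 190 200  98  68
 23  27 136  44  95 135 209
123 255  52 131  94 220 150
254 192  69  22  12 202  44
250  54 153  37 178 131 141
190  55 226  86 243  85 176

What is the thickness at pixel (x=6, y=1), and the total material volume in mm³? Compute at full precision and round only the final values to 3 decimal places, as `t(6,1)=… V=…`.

t(6,1)=1.173 V=131.534

span = t_max - t_min = 2.25 - 0.87 = 1.380
L(6,1) = 199, L_eff = 199/255 = 0.780392
t(6,1) = 2.25 - 1.380·0.780392 = 1.173
Σt over all 10·7 pixels = 470517/4250 ≈ 110.7098824
V = pitch²·Σt = 1.09²·470517/4250 = 131.534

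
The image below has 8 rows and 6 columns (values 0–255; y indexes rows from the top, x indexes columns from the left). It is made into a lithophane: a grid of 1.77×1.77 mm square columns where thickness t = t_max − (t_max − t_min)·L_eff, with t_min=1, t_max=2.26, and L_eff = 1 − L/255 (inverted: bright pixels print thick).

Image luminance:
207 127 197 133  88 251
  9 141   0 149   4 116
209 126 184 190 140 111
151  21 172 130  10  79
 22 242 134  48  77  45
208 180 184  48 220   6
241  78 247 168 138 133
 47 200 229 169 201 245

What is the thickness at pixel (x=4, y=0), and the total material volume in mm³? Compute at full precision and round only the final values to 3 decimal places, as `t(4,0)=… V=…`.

t(4,0)=1.435 V=250.304

span = t_max - t_min = 2.26 - 1 = 1.260
L(4,0) = 88, L_eff = 1 - 88/255 = 0.654902 (inverted)
t(4,0) = 2.26 - 1.260·0.654902 = 1.435
Σt over all 8·6 pixels = 67911/850 ≈ 79.8952941
V = pitch²·Σt = 1.77²·67911/850 = 250.304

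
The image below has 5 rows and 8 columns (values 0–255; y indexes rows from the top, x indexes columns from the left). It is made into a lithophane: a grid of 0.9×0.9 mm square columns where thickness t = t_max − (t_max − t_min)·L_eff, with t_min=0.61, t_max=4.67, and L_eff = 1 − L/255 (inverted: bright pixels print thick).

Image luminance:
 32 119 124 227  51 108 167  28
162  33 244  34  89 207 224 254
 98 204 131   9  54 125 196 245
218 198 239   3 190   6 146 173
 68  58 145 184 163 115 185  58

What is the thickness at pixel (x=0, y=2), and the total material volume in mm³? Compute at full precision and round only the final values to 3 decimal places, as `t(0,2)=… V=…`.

span = t_max - t_min = 4.67 - 0.61 = 4.060
L(0,2) = 98, L_eff = 1 - 98/255 = 0.615686 (inverted)
t(0,2) = 4.67 - 4.060·0.615686 = 2.170
Σt over all 5·8 pixels = 694921/6375 ≈ 109.0072157
V = pitch²·Σt = 0.9²·694921/6375 = 88.296

t(0,2)=2.170 V=88.296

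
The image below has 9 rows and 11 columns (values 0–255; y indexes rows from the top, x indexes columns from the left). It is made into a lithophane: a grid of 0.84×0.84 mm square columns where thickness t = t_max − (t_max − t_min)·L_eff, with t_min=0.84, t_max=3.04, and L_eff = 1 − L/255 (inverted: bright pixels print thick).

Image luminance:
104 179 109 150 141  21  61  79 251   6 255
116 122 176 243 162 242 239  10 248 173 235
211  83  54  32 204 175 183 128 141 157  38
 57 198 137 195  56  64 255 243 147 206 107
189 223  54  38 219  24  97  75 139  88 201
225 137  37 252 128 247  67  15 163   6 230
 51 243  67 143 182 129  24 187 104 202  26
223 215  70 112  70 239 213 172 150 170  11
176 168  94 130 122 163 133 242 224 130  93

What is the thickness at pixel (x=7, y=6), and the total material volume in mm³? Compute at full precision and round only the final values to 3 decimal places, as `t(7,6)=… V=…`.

span = t_max - t_min = 3.04 - 0.84 = 2.200
L(7,6) = 187, L_eff = 1 - 187/255 = 0.266667 (inverted)
t(7,6) = 3.04 - 2.200·0.266667 = 2.453
Σt over all 9·11 pixels = 259204/1275 ≈ 203.2972549
V = pitch²·Σt = 0.84²·259204/1275 = 143.447

t(7,6)=2.453 V=143.447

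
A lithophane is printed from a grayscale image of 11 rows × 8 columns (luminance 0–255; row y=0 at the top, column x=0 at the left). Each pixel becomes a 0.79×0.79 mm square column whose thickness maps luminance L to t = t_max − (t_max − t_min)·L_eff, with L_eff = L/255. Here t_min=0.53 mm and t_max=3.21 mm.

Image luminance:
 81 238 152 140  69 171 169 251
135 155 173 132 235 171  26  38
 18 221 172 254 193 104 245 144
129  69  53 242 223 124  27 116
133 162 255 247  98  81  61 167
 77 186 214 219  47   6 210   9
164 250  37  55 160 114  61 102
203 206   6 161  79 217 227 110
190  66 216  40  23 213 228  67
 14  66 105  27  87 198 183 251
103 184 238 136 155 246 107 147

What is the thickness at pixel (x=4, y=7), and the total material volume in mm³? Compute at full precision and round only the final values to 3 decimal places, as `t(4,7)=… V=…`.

span = t_max - t_min = 3.21 - 0.53 = 2.680
L(4,7) = 79, L_eff = 79/255 = 0.309804
t(4,7) = 3.21 - 2.680·0.309804 = 2.380
Σt over all 11·8 pixels = 977782/6375 ≈ 153.3775686
V = pitch²·Σt = 0.79²·977782/6375 = 95.723

t(4,7)=2.380 V=95.723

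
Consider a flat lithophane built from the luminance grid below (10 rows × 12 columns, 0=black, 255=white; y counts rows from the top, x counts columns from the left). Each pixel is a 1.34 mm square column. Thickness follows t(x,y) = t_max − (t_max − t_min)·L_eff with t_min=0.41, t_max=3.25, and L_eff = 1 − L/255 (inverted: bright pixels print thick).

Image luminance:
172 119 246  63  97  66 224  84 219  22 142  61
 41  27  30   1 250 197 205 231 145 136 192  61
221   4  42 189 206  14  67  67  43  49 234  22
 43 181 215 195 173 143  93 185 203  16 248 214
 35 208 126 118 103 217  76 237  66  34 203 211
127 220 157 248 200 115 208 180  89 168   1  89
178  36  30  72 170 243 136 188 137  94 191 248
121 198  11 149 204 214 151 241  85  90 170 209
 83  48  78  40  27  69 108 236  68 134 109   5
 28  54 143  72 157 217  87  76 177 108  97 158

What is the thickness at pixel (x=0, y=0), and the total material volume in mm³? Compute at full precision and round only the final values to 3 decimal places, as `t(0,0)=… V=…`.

t(0,0)=2.326 V=397.893

span = t_max - t_min = 3.25 - 0.41 = 2.840
L(0,0) = 172, L_eff = 1 - 172/255 = 0.325490 (inverted)
t(0,0) = 3.25 - 2.840·0.325490 = 2.326
Σt over all 10·12 pixels = 1412659/6375 ≈ 221.5935686
V = pitch²·Σt = 1.34²·1412659/6375 = 397.893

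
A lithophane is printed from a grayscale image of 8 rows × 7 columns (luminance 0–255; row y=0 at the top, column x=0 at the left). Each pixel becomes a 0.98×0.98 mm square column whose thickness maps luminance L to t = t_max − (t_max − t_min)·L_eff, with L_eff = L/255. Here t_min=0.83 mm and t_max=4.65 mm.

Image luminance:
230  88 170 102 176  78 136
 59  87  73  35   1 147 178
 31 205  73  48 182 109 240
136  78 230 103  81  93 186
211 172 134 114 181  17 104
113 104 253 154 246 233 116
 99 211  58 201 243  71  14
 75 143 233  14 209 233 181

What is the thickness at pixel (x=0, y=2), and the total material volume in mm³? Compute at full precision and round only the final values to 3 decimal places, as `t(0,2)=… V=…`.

span = t_max - t_min = 4.65 - 0.83 = 3.820
L(0,2) = 31, L_eff = 31/255 = 0.121569
t(0,2) = 4.65 - 3.820·0.121569 = 4.186
Σt over all 8·7 pixels = 944564/6375 ≈ 148.1669020
V = pitch²·Σt = 0.98²·944564/6375 = 142.299

t(0,2)=4.186 V=142.299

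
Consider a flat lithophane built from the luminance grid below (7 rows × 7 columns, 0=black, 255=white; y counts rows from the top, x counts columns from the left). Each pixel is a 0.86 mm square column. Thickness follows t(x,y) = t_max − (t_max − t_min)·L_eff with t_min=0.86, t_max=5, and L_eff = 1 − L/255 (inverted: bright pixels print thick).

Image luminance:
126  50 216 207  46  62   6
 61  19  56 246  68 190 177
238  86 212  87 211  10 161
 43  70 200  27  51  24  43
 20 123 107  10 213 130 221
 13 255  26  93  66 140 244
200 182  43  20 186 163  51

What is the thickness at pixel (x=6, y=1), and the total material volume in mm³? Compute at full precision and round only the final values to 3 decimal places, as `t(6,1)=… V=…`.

t(6,1)=3.734 V=97.197

span = t_max - t_min = 5 - 0.86 = 4.140
L(6,1) = 177, L_eff = 1 - 177/255 = 0.305882 (inverted)
t(6,1) = 5 - 4.140·0.305882 = 3.734
Σt over all 7·7 pixels = 279263/2125 ≈ 131.4178824
V = pitch²·Σt = 0.86²·279263/2125 = 97.197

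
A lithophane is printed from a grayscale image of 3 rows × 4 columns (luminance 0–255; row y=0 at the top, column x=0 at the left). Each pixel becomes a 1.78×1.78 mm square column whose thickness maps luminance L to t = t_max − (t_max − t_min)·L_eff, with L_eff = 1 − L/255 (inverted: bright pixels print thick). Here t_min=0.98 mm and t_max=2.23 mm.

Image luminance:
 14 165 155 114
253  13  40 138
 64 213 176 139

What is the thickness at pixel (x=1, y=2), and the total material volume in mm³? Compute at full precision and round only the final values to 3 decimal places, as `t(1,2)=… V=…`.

t(1,2)=2.024 V=60.309

span = t_max - t_min = 2.23 - 0.98 = 1.250
L(1,2) = 213, L_eff = 1 - 213/255 = 0.164706 (inverted)
t(1,2) = 2.23 - 1.250·0.164706 = 2.024
Σt over all 3·4 pixels = 24269/1275 ≈ 19.0345098
V = pitch²·Σt = 1.78²·24269/1275 = 60.309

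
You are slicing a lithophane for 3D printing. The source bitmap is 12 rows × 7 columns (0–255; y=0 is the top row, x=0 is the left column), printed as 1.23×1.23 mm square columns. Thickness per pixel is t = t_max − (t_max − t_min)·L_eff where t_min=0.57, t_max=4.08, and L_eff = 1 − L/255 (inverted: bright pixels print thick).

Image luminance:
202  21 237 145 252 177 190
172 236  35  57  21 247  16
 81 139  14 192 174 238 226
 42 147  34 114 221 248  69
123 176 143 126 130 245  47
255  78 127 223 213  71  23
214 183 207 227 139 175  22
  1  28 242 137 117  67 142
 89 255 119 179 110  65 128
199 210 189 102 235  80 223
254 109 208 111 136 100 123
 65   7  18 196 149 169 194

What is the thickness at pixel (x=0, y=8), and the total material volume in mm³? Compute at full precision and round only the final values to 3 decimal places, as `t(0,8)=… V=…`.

span = t_max - t_min = 4.08 - 0.57 = 3.510
L(0,8) = 89, L_eff = 1 - 89/255 = 0.650980 (inverted)
t(0,8) = 4.08 - 3.510·0.650980 = 1.795
Σt over all 12·7 pixels = 179343/850 ≈ 210.9917647
V = pitch²·Σt = 1.23²·179343/850 = 319.209

t(0,8)=1.795 V=319.209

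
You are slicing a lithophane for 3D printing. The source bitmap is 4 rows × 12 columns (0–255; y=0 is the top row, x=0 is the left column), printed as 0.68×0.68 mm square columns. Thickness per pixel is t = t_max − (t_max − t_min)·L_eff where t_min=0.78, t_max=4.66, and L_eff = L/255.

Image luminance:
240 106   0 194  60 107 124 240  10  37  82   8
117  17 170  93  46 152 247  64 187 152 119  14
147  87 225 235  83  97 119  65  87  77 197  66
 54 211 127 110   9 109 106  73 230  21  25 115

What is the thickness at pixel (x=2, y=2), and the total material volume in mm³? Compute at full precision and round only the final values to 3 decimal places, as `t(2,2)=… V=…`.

span = t_max - t_min = 4.66 - 0.78 = 3.880
L(2,2) = 225, L_eff = 225/255 = 0.882353
t(2,2) = 4.66 - 3.880·0.882353 = 1.236
Σt over all 4·12 pixels = 915643/6375 ≈ 143.6302745
V = pitch²·Σt = 0.68²·915643/6375 = 66.415

t(2,2)=1.236 V=66.415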